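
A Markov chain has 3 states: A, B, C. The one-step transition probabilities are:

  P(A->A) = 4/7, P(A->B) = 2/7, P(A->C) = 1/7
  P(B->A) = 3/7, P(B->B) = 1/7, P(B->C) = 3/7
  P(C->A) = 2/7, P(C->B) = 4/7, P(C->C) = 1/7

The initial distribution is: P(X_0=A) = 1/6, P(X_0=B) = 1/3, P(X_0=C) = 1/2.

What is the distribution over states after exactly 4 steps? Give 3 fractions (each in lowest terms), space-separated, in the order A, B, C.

Propagating the distribution step by step (d_{t+1} = d_t * P):
d_0 = (A=1/6, B=1/3, C=1/2)
  d_1[A] = 1/6*4/7 + 1/3*3/7 + 1/2*2/7 = 8/21
  d_1[B] = 1/6*2/7 + 1/3*1/7 + 1/2*4/7 = 8/21
  d_1[C] = 1/6*1/7 + 1/3*3/7 + 1/2*1/7 = 5/21
d_1 = (A=8/21, B=8/21, C=5/21)
  d_2[A] = 8/21*4/7 + 8/21*3/7 + 5/21*2/7 = 22/49
  d_2[B] = 8/21*2/7 + 8/21*1/7 + 5/21*4/7 = 44/147
  d_2[C] = 8/21*1/7 + 8/21*3/7 + 5/21*1/7 = 37/147
d_2 = (A=22/49, B=44/147, C=37/147)
  d_3[A] = 22/49*4/7 + 44/147*3/7 + 37/147*2/7 = 470/1029
  d_3[B] = 22/49*2/7 + 44/147*1/7 + 37/147*4/7 = 108/343
  d_3[C] = 22/49*1/7 + 44/147*3/7 + 37/147*1/7 = 235/1029
d_3 = (A=470/1029, B=108/343, C=235/1029)
  d_4[A] = 470/1029*4/7 + 108/343*3/7 + 235/1029*2/7 = 3322/7203
  d_4[B] = 470/1029*2/7 + 108/343*1/7 + 235/1029*4/7 = 2204/7203
  d_4[C] = 470/1029*1/7 + 108/343*3/7 + 235/1029*1/7 = 559/2401
d_4 = (A=3322/7203, B=2204/7203, C=559/2401)

Answer: 3322/7203 2204/7203 559/2401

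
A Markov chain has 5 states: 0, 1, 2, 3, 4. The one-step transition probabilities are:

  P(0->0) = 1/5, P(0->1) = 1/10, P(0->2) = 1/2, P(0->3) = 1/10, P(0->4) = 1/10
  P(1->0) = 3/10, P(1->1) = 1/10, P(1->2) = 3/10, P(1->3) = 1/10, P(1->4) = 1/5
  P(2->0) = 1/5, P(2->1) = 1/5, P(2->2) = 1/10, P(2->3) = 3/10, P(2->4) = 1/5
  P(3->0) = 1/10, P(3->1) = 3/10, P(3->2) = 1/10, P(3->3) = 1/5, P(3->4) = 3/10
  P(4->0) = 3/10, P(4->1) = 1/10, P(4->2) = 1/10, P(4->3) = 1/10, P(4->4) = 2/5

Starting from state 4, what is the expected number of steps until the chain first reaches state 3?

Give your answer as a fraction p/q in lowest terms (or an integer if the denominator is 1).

Let h_i = expected steps to first reach 3 from state i.
Boundary: h_3 = 0.
First-step equations for the other states:
  h_0 = 1 + 1/5*h_0 + 1/10*h_1 + 1/2*h_2 + 1/10*h_3 + 1/10*h_4
  h_1 = 1 + 3/10*h_0 + 1/10*h_1 + 3/10*h_2 + 1/10*h_3 + 1/5*h_4
  h_2 = 1 + 1/5*h_0 + 1/5*h_1 + 1/10*h_2 + 3/10*h_3 + 1/5*h_4
  h_4 = 1 + 3/10*h_0 + 1/10*h_1 + 1/10*h_2 + 1/10*h_3 + 2/5*h_4

Substituting h_3 = 0 and rearranging gives the linear system (I - Q) h = 1:
  [4/5, -1/10, -1/2, -1/10] . (h_0, h_1, h_2, h_4) = 1
  [-3/10, 9/10, -3/10, -1/5] . (h_0, h_1, h_2, h_4) = 1
  [-1/5, -1/5, 9/10, -1/5] . (h_0, h_1, h_2, h_4) = 1
  [-3/10, -1/10, -1/10, 3/5] . (h_0, h_1, h_2, h_4) = 1

Solving yields:
  h_0 = 5190/811
  h_1 = 5370/811
  h_2 = 4490/811
  h_4 = 5590/811

Starting state is 4, so the expected hitting time is h_4 = 5590/811.

Answer: 5590/811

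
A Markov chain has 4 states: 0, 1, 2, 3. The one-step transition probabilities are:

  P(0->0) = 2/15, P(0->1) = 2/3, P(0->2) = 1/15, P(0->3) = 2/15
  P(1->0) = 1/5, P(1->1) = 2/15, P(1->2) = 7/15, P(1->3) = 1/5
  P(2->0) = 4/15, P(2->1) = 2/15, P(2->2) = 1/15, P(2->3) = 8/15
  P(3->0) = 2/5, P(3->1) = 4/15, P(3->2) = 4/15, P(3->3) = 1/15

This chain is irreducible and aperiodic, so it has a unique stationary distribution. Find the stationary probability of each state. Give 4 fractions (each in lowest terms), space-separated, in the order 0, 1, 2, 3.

The stationary distribution satisfies pi = pi * P, i.e.:
  pi_0 = 2/15*pi_0 + 1/5*pi_1 + 4/15*pi_2 + 2/5*pi_3
  pi_1 = 2/3*pi_0 + 2/15*pi_1 + 2/15*pi_2 + 4/15*pi_3
  pi_2 = 1/15*pi_0 + 7/15*pi_1 + 1/15*pi_2 + 4/15*pi_3
  pi_3 = 2/15*pi_0 + 1/5*pi_1 + 8/15*pi_2 + 1/15*pi_3
with normalization: pi_0 + pi_1 + pi_2 + pi_3 = 1.

Using the first 3 balance equations plus normalization, the linear system A*pi = b is:
  [-13/15, 1/5, 4/15, 2/5] . pi = 0
  [2/3, -13/15, 2/15, 4/15] . pi = 0
  [1/15, 7/15, -14/15, 4/15] . pi = 0
  [1, 1, 1, 1] . pi = 1

Solving yields:
  pi_0 = 380/1551
  pi_1 = 457/1551
  pi_2 = 65/282
  pi_3 = 713/3102

Verification (pi * P):
  380/1551*2/15 + 457/1551*1/5 + 65/282*4/15 + 713/3102*2/5 = 380/1551 = pi_0  (ok)
  380/1551*2/3 + 457/1551*2/15 + 65/282*2/15 + 713/3102*4/15 = 457/1551 = pi_1  (ok)
  380/1551*1/15 + 457/1551*7/15 + 65/282*1/15 + 713/3102*4/15 = 65/282 = pi_2  (ok)
  380/1551*2/15 + 457/1551*1/5 + 65/282*8/15 + 713/3102*1/15 = 713/3102 = pi_3  (ok)

Answer: 380/1551 457/1551 65/282 713/3102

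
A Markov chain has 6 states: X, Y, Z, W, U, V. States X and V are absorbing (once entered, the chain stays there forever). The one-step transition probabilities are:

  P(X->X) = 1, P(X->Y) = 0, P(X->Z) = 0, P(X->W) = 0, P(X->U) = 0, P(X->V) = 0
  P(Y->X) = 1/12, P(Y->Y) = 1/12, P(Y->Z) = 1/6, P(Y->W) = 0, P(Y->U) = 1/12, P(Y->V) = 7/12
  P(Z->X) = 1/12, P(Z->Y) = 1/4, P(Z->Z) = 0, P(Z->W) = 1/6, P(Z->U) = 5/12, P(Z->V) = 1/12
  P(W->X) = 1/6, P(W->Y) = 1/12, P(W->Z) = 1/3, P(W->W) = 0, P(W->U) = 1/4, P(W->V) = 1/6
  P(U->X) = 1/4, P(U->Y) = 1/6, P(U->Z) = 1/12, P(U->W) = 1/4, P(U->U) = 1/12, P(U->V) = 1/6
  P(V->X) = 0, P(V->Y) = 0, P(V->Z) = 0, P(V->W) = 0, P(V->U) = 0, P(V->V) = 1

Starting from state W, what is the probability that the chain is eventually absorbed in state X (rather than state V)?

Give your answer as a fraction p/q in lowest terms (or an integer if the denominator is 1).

Answer: 1347/3106

Derivation:
Let a_i = P(absorbed in X | start in state i).
Boundary conditions: a_X = 1, a_V = 0.
For each transient state i, a_i = sum_j P(i->j) * a_j:
  a_Y = 1/12*a_X + 1/12*a_Y + 1/6*a_Z + 0*a_W + 1/12*a_U + 7/12*a_V
  a_Z = 1/12*a_X + 1/4*a_Y + 0*a_Z + 1/6*a_W + 5/12*a_U + 1/12*a_V
  a_W = 1/6*a_X + 1/12*a_Y + 1/3*a_Z + 0*a_W + 1/4*a_U + 1/6*a_V
  a_U = 1/4*a_X + 1/6*a_Y + 1/12*a_Z + 1/4*a_W + 1/12*a_U + 1/6*a_V

Substituting a_X = 1 and a_V = 0, rearrange to (I - Q) a = r where r[i] = P(i -> X):
  [11/12, -1/6, 0, -1/12] . (a_Y, a_Z, a_W, a_U) = 1/12
  [-1/4, 1, -1/6, -5/12] . (a_Y, a_Z, a_W, a_U) = 1/12
  [-1/12, -1/3, 1, -1/4] . (a_Y, a_Z, a_W, a_U) = 1/6
  [-1/6, -1/12, -1/4, 11/12] . (a_Y, a_Z, a_W, a_U) = 1/4

Solving yields:
  a_Y = 320/1553
  a_Z = 1245/3106
  a_W = 1347/3106
  a_U = 722/1553

Starting state is W, so the absorption probability is a_W = 1347/3106.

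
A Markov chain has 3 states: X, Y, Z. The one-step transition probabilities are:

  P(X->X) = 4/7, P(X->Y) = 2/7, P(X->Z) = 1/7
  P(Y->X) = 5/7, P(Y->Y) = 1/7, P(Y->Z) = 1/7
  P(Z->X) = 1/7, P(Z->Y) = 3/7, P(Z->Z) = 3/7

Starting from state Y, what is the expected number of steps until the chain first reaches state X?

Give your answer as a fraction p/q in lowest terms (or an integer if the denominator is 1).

Answer: 5/3

Derivation:
Let h_i = expected steps to first reach X from state i.
Boundary: h_X = 0.
First-step equations for the other states:
  h_Y = 1 + 5/7*h_X + 1/7*h_Y + 1/7*h_Z
  h_Z = 1 + 1/7*h_X + 3/7*h_Y + 3/7*h_Z

Substituting h_X = 0 and rearranging gives the linear system (I - Q) h = 1:
  [6/7, -1/7] . (h_Y, h_Z) = 1
  [-3/7, 4/7] . (h_Y, h_Z) = 1

Solving yields:
  h_Y = 5/3
  h_Z = 3

Starting state is Y, so the expected hitting time is h_Y = 5/3.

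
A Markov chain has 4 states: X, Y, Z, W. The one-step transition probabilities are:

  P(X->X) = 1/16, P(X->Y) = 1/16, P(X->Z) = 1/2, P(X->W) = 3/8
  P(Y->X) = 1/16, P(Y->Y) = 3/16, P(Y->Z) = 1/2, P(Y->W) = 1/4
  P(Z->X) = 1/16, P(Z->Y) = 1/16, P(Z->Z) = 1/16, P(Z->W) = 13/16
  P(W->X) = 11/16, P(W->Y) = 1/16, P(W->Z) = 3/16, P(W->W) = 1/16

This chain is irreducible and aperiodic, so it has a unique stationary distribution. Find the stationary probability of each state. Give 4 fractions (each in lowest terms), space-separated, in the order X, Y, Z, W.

Answer: 1061/3626 1/14 971/3626 1335/3626

Derivation:
The stationary distribution satisfies pi = pi * P, i.e.:
  pi_X = 1/16*pi_X + 1/16*pi_Y + 1/16*pi_Z + 11/16*pi_W
  pi_Y = 1/16*pi_X + 3/16*pi_Y + 1/16*pi_Z + 1/16*pi_W
  pi_Z = 1/2*pi_X + 1/2*pi_Y + 1/16*pi_Z + 3/16*pi_W
  pi_W = 3/8*pi_X + 1/4*pi_Y + 13/16*pi_Z + 1/16*pi_W
with normalization: pi_X + pi_Y + pi_Z + pi_W = 1.

Using the first 3 balance equations plus normalization, the linear system A*pi = b is:
  [-15/16, 1/16, 1/16, 11/16] . pi = 0
  [1/16, -13/16, 1/16, 1/16] . pi = 0
  [1/2, 1/2, -15/16, 3/16] . pi = 0
  [1, 1, 1, 1] . pi = 1

Solving yields:
  pi_X = 1061/3626
  pi_Y = 1/14
  pi_Z = 971/3626
  pi_W = 1335/3626

Verification (pi * P):
  1061/3626*1/16 + 1/14*1/16 + 971/3626*1/16 + 1335/3626*11/16 = 1061/3626 = pi_X  (ok)
  1061/3626*1/16 + 1/14*3/16 + 971/3626*1/16 + 1335/3626*1/16 = 1/14 = pi_Y  (ok)
  1061/3626*1/2 + 1/14*1/2 + 971/3626*1/16 + 1335/3626*3/16 = 971/3626 = pi_Z  (ok)
  1061/3626*3/8 + 1/14*1/4 + 971/3626*13/16 + 1335/3626*1/16 = 1335/3626 = pi_W  (ok)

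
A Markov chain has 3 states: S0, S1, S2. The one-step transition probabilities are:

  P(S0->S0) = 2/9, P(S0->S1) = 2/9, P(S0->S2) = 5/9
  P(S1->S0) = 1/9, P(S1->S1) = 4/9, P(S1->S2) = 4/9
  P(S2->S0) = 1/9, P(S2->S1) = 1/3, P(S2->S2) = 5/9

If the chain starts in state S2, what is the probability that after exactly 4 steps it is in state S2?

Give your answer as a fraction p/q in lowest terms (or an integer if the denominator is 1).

Answer: 3383/6561

Derivation:
Computing P^4 by repeated multiplication:
P^1 =
  S0: [2/9, 2/9, 5/9]
  S1: [1/9, 4/9, 4/9]
  S2: [1/9, 1/3, 5/9]
P^2 =
  S0: [11/81, 1/3, 43/81]
  S1: [10/81, 10/27, 41/81]
  S2: [10/81, 29/81, 14/27]
P^3 =
  S0: [92/729, 259/729, 14/27]
  S1: [91/729, 263/729, 125/243]
  S2: [91/729, 262/729, 376/729]
P^4 =
  S0: [821/6561, 2354/6561, 3386/6561]
  S1: [820/6561, 2359/6561, 3382/6561]
  S2: [820/6561, 262/729, 3383/6561]

(P^4)[S2 -> S2] = 3383/6561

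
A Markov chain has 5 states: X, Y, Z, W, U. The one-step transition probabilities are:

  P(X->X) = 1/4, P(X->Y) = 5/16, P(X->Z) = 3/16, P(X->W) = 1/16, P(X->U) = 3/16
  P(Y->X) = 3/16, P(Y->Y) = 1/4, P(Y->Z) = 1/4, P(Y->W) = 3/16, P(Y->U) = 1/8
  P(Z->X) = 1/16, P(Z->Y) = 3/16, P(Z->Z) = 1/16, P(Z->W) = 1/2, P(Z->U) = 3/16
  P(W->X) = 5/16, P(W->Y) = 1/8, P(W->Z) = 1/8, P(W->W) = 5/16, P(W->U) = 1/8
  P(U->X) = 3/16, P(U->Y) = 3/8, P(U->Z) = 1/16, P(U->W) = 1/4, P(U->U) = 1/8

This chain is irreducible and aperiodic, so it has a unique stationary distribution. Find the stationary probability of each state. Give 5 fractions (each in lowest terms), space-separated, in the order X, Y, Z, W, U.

The stationary distribution satisfies pi = pi * P, i.e.:
  pi_X = 1/4*pi_X + 3/16*pi_Y + 1/16*pi_Z + 5/16*pi_W + 3/16*pi_U
  pi_Y = 5/16*pi_X + 1/4*pi_Y + 3/16*pi_Z + 1/8*pi_W + 3/8*pi_U
  pi_Z = 3/16*pi_X + 1/4*pi_Y + 1/16*pi_Z + 1/8*pi_W + 1/16*pi_U
  pi_W = 1/16*pi_X + 3/16*pi_Y + 1/2*pi_Z + 5/16*pi_W + 1/4*pi_U
  pi_U = 3/16*pi_X + 1/8*pi_Y + 3/16*pi_Z + 1/8*pi_W + 1/8*pi_U
with normalization: pi_X + pi_Y + pi_Z + pi_W + pi_U = 1.

Using the first 4 balance equations plus normalization, the linear system A*pi = b is:
  [-3/4, 3/16, 1/16, 5/16, 3/16] . pi = 0
  [5/16, -3/4, 3/16, 1/8, 3/8] . pi = 0
  [3/16, 1/4, -15/16, 1/8, 1/16] . pi = 0
  [1/16, 3/16, 1/2, -11/16, 1/4] . pi = 0
  [1, 1, 1, 1, 1] . pi = 1

Solving yields:
  pi_X = 7231/33937
  pi_Y = 8193/33937
  pi_Z = 5087/33937
  pi_W = 8414/33937
  pi_U = 5012/33937

Verification (pi * P):
  7231/33937*1/4 + 8193/33937*3/16 + 5087/33937*1/16 + 8414/33937*5/16 + 5012/33937*3/16 = 7231/33937 = pi_X  (ok)
  7231/33937*5/16 + 8193/33937*1/4 + 5087/33937*3/16 + 8414/33937*1/8 + 5012/33937*3/8 = 8193/33937 = pi_Y  (ok)
  7231/33937*3/16 + 8193/33937*1/4 + 5087/33937*1/16 + 8414/33937*1/8 + 5012/33937*1/16 = 5087/33937 = pi_Z  (ok)
  7231/33937*1/16 + 8193/33937*3/16 + 5087/33937*1/2 + 8414/33937*5/16 + 5012/33937*1/4 = 8414/33937 = pi_W  (ok)
  7231/33937*3/16 + 8193/33937*1/8 + 5087/33937*3/16 + 8414/33937*1/8 + 5012/33937*1/8 = 5012/33937 = pi_U  (ok)

Answer: 7231/33937 8193/33937 5087/33937 8414/33937 5012/33937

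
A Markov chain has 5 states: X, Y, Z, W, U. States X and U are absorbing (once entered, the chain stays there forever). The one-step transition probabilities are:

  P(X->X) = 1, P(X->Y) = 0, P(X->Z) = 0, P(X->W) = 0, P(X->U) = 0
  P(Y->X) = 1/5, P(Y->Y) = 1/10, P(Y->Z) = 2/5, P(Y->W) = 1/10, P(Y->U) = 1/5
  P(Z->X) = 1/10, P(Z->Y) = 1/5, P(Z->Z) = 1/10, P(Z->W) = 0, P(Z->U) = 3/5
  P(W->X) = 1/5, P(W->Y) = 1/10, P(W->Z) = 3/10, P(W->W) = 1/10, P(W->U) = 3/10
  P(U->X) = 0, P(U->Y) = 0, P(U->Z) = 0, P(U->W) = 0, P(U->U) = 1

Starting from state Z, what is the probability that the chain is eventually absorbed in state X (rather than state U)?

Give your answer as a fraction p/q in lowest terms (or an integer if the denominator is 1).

Answer: 20/107

Derivation:
Let a_i = P(absorbed in X | start in state i).
Boundary conditions: a_X = 1, a_U = 0.
For each transient state i, a_i = sum_j P(i->j) * a_j:
  a_Y = 1/5*a_X + 1/10*a_Y + 2/5*a_Z + 1/10*a_W + 1/5*a_U
  a_Z = 1/10*a_X + 1/5*a_Y + 1/10*a_Z + 0*a_W + 3/5*a_U
  a_W = 1/5*a_X + 1/10*a_Y + 3/10*a_Z + 1/10*a_W + 3/10*a_U

Substituting a_X = 1 and a_U = 0, rearrange to (I - Q) a = r where r[i] = P(i -> X):
  [9/10, -2/5, -1/10] . (a_Y, a_Z, a_W) = 1/5
  [-1/5, 9/10, 0] . (a_Y, a_Z, a_W) = 1/10
  [-1/10, -3/10, 9/10] . (a_Y, a_Z, a_W) = 1/5

Solving yields:
  a_Y = 73/214
  a_Z = 20/107
  a_W = 69/214

Starting state is Z, so the absorption probability is a_Z = 20/107.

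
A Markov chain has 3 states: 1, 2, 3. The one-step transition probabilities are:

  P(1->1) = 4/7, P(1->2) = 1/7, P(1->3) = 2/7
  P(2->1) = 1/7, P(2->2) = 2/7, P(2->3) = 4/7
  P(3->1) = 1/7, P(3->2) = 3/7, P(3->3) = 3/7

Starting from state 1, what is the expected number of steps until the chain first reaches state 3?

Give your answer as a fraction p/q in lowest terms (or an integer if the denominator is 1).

Let h_i = expected steps to first reach 3 from state i.
Boundary: h_3 = 0.
First-step equations for the other states:
  h_1 = 1 + 4/7*h_1 + 1/7*h_2 + 2/7*h_3
  h_2 = 1 + 1/7*h_1 + 2/7*h_2 + 4/7*h_3

Substituting h_3 = 0 and rearranging gives the linear system (I - Q) h = 1:
  [3/7, -1/7] . (h_1, h_2) = 1
  [-1/7, 5/7] . (h_1, h_2) = 1

Solving yields:
  h_1 = 3
  h_2 = 2

Starting state is 1, so the expected hitting time is h_1 = 3.

Answer: 3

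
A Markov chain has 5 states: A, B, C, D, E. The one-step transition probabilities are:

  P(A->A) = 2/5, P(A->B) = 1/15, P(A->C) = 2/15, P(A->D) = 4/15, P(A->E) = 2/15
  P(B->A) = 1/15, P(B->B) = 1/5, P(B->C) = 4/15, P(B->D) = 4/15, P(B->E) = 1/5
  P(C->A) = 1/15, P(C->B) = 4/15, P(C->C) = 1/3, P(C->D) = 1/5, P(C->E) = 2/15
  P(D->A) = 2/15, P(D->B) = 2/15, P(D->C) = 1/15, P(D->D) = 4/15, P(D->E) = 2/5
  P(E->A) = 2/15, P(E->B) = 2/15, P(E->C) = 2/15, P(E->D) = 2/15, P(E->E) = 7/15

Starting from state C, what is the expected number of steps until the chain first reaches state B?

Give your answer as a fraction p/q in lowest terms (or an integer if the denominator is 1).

Let h_i = expected steps to first reach B from state i.
Boundary: h_B = 0.
First-step equations for the other states:
  h_A = 1 + 2/5*h_A + 1/15*h_B + 2/15*h_C + 4/15*h_D + 2/15*h_E
  h_C = 1 + 1/15*h_A + 4/15*h_B + 1/3*h_C + 1/5*h_D + 2/15*h_E
  h_D = 1 + 2/15*h_A + 2/15*h_B + 1/15*h_C + 4/15*h_D + 2/5*h_E
  h_E = 1 + 2/15*h_A + 2/15*h_B + 2/15*h_C + 2/15*h_D + 7/15*h_E

Substituting h_B = 0 and rearranging gives the linear system (I - Q) h = 1:
  [3/5, -2/15, -4/15, -2/15] . (h_A, h_C, h_D, h_E) = 1
  [-1/15, 2/3, -1/5, -2/15] . (h_A, h_C, h_D, h_E) = 1
  [-2/15, -1/15, 11/15, -2/5] . (h_A, h_C, h_D, h_E) = 1
  [-2/15, -2/15, -2/15, 8/15] . (h_A, h_C, h_D, h_E) = 1

Solving yields:
  h_A = 123/16
  h_C = 93/16
  h_D = 57/8
  h_E = 225/32

Starting state is C, so the expected hitting time is h_C = 93/16.

Answer: 93/16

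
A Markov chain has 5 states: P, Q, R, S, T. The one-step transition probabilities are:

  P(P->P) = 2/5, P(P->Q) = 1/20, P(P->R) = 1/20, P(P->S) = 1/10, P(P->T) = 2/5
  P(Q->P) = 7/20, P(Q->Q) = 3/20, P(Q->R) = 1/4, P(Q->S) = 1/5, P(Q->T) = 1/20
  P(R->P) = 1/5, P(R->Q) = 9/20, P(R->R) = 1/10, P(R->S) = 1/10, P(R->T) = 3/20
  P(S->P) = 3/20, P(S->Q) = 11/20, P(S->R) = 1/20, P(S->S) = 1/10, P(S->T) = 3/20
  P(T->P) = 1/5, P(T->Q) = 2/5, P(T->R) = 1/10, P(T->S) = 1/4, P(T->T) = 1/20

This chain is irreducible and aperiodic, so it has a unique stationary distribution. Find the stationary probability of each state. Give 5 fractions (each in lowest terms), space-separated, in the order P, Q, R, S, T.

The stationary distribution satisfies pi = pi * P, i.e.:
  pi_P = 2/5*pi_P + 7/20*pi_Q + 1/5*pi_R + 3/20*pi_S + 1/5*pi_T
  pi_Q = 1/20*pi_P + 3/20*pi_Q + 9/20*pi_R + 11/20*pi_S + 2/5*pi_T
  pi_R = 1/20*pi_P + 1/4*pi_Q + 1/10*pi_R + 1/20*pi_S + 1/10*pi_T
  pi_S = 1/10*pi_P + 1/5*pi_Q + 1/10*pi_R + 1/10*pi_S + 1/4*pi_T
  pi_T = 2/5*pi_P + 1/20*pi_Q + 3/20*pi_R + 3/20*pi_S + 1/20*pi_T
with normalization: pi_P + pi_Q + pi_R + pi_S + pi_T = 1.

Using the first 4 balance equations plus normalization, the linear system A*pi = b is:
  [-3/5, 7/20, 1/5, 3/20, 1/5] . pi = 0
  [1/20, -17/20, 9/20, 11/20, 2/5] . pi = 0
  [1/20, 1/4, -9/10, 1/20, 1/10] . pi = 0
  [1/10, 1/5, 1/10, -9/10, 1/4] . pi = 0
  [1, 1, 1, 1, 1] . pi = 1

Solving yields:
  pi_P = 27802/96015
  pi_Q = 10061/38406
  pi_R = 750/6401
  pi_S = 29371/192030
  pi_T = 3425/19203

Verification (pi * P):
  27802/96015*2/5 + 10061/38406*7/20 + 750/6401*1/5 + 29371/192030*3/20 + 3425/19203*1/5 = 27802/96015 = pi_P  (ok)
  27802/96015*1/20 + 10061/38406*3/20 + 750/6401*9/20 + 29371/192030*11/20 + 3425/19203*2/5 = 10061/38406 = pi_Q  (ok)
  27802/96015*1/20 + 10061/38406*1/4 + 750/6401*1/10 + 29371/192030*1/20 + 3425/19203*1/10 = 750/6401 = pi_R  (ok)
  27802/96015*1/10 + 10061/38406*1/5 + 750/6401*1/10 + 29371/192030*1/10 + 3425/19203*1/4 = 29371/192030 = pi_S  (ok)
  27802/96015*2/5 + 10061/38406*1/20 + 750/6401*3/20 + 29371/192030*3/20 + 3425/19203*1/20 = 3425/19203 = pi_T  (ok)

Answer: 27802/96015 10061/38406 750/6401 29371/192030 3425/19203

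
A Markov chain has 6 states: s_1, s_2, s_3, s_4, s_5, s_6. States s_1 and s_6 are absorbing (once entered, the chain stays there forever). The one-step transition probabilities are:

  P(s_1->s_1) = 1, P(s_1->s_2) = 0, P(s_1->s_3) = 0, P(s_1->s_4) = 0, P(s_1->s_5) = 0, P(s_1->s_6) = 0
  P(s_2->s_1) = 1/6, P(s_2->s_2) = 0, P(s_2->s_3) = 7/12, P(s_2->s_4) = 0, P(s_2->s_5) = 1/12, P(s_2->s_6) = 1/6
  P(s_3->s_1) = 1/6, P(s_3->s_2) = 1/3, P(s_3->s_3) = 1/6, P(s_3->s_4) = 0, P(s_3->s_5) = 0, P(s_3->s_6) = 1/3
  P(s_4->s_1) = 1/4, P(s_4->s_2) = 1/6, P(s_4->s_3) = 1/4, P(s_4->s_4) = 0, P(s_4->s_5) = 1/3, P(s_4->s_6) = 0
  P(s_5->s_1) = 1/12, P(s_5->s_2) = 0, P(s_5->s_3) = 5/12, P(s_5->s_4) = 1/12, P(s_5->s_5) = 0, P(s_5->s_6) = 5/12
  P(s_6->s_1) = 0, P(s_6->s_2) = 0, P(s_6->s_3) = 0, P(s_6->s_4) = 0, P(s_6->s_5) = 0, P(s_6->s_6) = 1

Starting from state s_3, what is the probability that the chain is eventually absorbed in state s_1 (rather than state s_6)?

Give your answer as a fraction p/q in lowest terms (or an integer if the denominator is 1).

Answer: 567/1576

Derivation:
Let a_i = P(absorbed in s_1 | start in state i).
Boundary conditions: a_s_1 = 1, a_s_6 = 0.
For each transient state i, a_i = sum_j P(i->j) * a_j:
  a_s_2 = 1/6*a_s_1 + 0*a_s_2 + 7/12*a_s_3 + 0*a_s_4 + 1/12*a_s_5 + 1/6*a_s_6
  a_s_3 = 1/6*a_s_1 + 1/3*a_s_2 + 1/6*a_s_3 + 0*a_s_4 + 0*a_s_5 + 1/3*a_s_6
  a_s_4 = 1/4*a_s_1 + 1/6*a_s_2 + 1/4*a_s_3 + 0*a_s_4 + 1/3*a_s_5 + 0*a_s_6
  a_s_5 = 1/12*a_s_1 + 0*a_s_2 + 5/12*a_s_3 + 1/12*a_s_4 + 0*a_s_5 + 5/12*a_s_6

Substituting a_s_1 = 1 and a_s_6 = 0, rearrange to (I - Q) a = r where r[i] = P(i -> s_1):
  [1, -7/12, 0, -1/12] . (a_s_2, a_s_3, a_s_4, a_s_5) = 1/6
  [-1/3, 5/6, 0, 0] . (a_s_2, a_s_3, a_s_4, a_s_5) = 1/6
  [-1/6, -1/4, 1, -1/3] . (a_s_2, a_s_3, a_s_4, a_s_5) = 1/4
  [0, -5/12, -1/12, 1] . (a_s_2, a_s_3, a_s_4, a_s_5) = 1/12

Solving yields:
  a_s_2 = 1259/3152
  a_s_3 = 567/1576
  a_s_4 = 785/1576
  a_s_5 = 433/1576

Starting state is s_3, so the absorption probability is a_s_3 = 567/1576.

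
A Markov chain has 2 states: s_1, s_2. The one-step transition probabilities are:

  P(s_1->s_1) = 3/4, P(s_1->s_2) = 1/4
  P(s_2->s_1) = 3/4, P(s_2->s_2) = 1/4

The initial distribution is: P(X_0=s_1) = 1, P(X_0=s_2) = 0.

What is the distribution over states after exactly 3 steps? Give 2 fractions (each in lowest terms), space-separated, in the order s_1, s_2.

Answer: 3/4 1/4

Derivation:
Propagating the distribution step by step (d_{t+1} = d_t * P):
d_0 = (s_1=1, s_2=0)
  d_1[s_1] = 1*3/4 + 0*3/4 = 3/4
  d_1[s_2] = 1*1/4 + 0*1/4 = 1/4
d_1 = (s_1=3/4, s_2=1/4)
  d_2[s_1] = 3/4*3/4 + 1/4*3/4 = 3/4
  d_2[s_2] = 3/4*1/4 + 1/4*1/4 = 1/4
d_2 = (s_1=3/4, s_2=1/4)
  d_3[s_1] = 3/4*3/4 + 1/4*3/4 = 3/4
  d_3[s_2] = 3/4*1/4 + 1/4*1/4 = 1/4
d_3 = (s_1=3/4, s_2=1/4)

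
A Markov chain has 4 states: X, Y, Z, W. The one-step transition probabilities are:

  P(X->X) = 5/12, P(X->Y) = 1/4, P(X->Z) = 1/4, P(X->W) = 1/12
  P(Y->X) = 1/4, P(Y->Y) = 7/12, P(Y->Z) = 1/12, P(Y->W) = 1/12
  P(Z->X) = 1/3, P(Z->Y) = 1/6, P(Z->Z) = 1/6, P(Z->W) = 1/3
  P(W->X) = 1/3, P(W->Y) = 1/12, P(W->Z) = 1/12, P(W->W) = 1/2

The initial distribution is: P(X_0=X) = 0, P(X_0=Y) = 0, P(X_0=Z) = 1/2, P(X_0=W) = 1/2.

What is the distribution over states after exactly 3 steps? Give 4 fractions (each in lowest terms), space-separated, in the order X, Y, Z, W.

Propagating the distribution step by step (d_{t+1} = d_t * P):
d_0 = (X=0, Y=0, Z=1/2, W=1/2)
  d_1[X] = 0*5/12 + 0*1/4 + 1/2*1/3 + 1/2*1/3 = 1/3
  d_1[Y] = 0*1/4 + 0*7/12 + 1/2*1/6 + 1/2*1/12 = 1/8
  d_1[Z] = 0*1/4 + 0*1/12 + 1/2*1/6 + 1/2*1/12 = 1/8
  d_1[W] = 0*1/12 + 0*1/12 + 1/2*1/3 + 1/2*1/2 = 5/12
d_1 = (X=1/3, Y=1/8, Z=1/8, W=5/12)
  d_2[X] = 1/3*5/12 + 1/8*1/4 + 1/8*1/3 + 5/12*1/3 = 101/288
  d_2[Y] = 1/3*1/4 + 1/8*7/12 + 1/8*1/6 + 5/12*1/12 = 61/288
  d_2[Z] = 1/3*1/4 + 1/8*1/12 + 1/8*1/6 + 5/12*1/12 = 43/288
  d_2[W] = 1/3*1/12 + 1/8*1/12 + 1/8*1/3 + 5/12*1/2 = 83/288
d_2 = (X=101/288, Y=61/288, Z=43/288, W=83/288)
  d_3[X] = 101/288*5/12 + 61/288*1/4 + 43/288*1/3 + 83/288*1/3 = 149/432
  d_3[Y] = 101/288*1/4 + 61/288*7/12 + 43/288*1/6 + 83/288*1/12 = 899/3456
  d_3[Z] = 101/288*1/4 + 61/288*1/12 + 43/288*1/6 + 83/288*1/12 = 533/3456
  d_3[W] = 101/288*1/12 + 61/288*1/12 + 43/288*1/3 + 83/288*1/2 = 13/54
d_3 = (X=149/432, Y=899/3456, Z=533/3456, W=13/54)

Answer: 149/432 899/3456 533/3456 13/54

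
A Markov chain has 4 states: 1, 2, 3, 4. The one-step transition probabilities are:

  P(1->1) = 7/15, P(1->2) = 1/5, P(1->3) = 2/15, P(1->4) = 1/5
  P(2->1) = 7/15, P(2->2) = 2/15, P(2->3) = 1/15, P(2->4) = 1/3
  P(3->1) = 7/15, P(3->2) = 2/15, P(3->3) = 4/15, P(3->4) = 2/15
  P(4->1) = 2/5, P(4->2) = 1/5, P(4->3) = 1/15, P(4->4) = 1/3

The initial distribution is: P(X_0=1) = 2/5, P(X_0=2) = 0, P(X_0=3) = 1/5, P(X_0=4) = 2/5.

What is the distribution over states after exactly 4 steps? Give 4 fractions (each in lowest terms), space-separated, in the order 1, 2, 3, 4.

Propagating the distribution step by step (d_{t+1} = d_t * P):
d_0 = (1=2/5, 2=0, 3=1/5, 4=2/5)
  d_1[1] = 2/5*7/15 + 0*7/15 + 1/5*7/15 + 2/5*2/5 = 11/25
  d_1[2] = 2/5*1/5 + 0*2/15 + 1/5*2/15 + 2/5*1/5 = 14/75
  d_1[3] = 2/5*2/15 + 0*1/15 + 1/5*4/15 + 2/5*1/15 = 2/15
  d_1[4] = 2/5*1/5 + 0*1/3 + 1/5*2/15 + 2/5*1/3 = 6/25
d_1 = (1=11/25, 2=14/75, 3=2/15, 4=6/25)
  d_2[1] = 11/25*7/15 + 14/75*7/15 + 2/15*7/15 + 6/25*2/5 = 169/375
  d_2[2] = 11/25*1/5 + 14/75*2/15 + 2/15*2/15 + 6/25*1/5 = 67/375
  d_2[3] = 11/25*2/15 + 14/75*1/15 + 2/15*4/15 + 6/25*1/15 = 46/375
  d_2[4] = 11/25*1/5 + 14/75*1/3 + 2/15*2/15 + 6/25*1/3 = 31/125
d_2 = (1=169/375, 2=67/375, 3=46/375, 4=31/125)
  d_3[1] = 169/375*7/15 + 67/375*7/15 + 46/375*7/15 + 31/125*2/5 = 844/1875
  d_3[2] = 169/375*1/5 + 67/375*2/15 + 46/375*2/15 + 31/125*1/5 = 1012/5625
  d_3[3] = 169/375*2/15 + 67/375*1/15 + 46/375*4/15 + 31/125*1/15 = 682/5625
  d_3[4] = 169/375*1/5 + 67/375*1/3 + 46/375*2/15 + 31/125*1/3 = 1399/5625
d_3 = (1=844/1875, 2=1012/5625, 3=682/5625, 4=1399/5625)
  d_4[1] = 844/1875*7/15 + 1012/5625*7/15 + 682/5625*7/15 + 1399/5625*2/5 = 37976/84375
  d_4[2] = 844/1875*1/5 + 1012/5625*2/15 + 682/5625*2/15 + 1399/5625*1/5 = 15181/84375
  d_4[3] = 844/1875*2/15 + 1012/5625*1/15 + 682/5625*4/15 + 1399/5625*1/15 = 3401/28125
  d_4[4] = 844/1875*1/5 + 1012/5625*1/3 + 682/5625*2/15 + 1399/5625*1/3 = 467/1875
d_4 = (1=37976/84375, 2=15181/84375, 3=3401/28125, 4=467/1875)

Answer: 37976/84375 15181/84375 3401/28125 467/1875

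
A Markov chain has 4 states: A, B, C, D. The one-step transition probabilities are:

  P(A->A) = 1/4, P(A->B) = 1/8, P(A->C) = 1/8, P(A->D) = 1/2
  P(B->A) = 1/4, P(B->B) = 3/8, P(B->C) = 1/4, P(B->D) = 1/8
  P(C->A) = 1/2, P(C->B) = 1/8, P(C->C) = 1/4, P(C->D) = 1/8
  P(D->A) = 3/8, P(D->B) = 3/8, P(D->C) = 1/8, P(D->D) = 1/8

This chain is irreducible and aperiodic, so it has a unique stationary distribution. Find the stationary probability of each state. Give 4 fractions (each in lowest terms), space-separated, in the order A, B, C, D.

Answer: 83/255 127/510 91/510 21/85

Derivation:
The stationary distribution satisfies pi = pi * P, i.e.:
  pi_A = 1/4*pi_A + 1/4*pi_B + 1/2*pi_C + 3/8*pi_D
  pi_B = 1/8*pi_A + 3/8*pi_B + 1/8*pi_C + 3/8*pi_D
  pi_C = 1/8*pi_A + 1/4*pi_B + 1/4*pi_C + 1/8*pi_D
  pi_D = 1/2*pi_A + 1/8*pi_B + 1/8*pi_C + 1/8*pi_D
with normalization: pi_A + pi_B + pi_C + pi_D = 1.

Using the first 3 balance equations plus normalization, the linear system A*pi = b is:
  [-3/4, 1/4, 1/2, 3/8] . pi = 0
  [1/8, -5/8, 1/8, 3/8] . pi = 0
  [1/8, 1/4, -3/4, 1/8] . pi = 0
  [1, 1, 1, 1] . pi = 1

Solving yields:
  pi_A = 83/255
  pi_B = 127/510
  pi_C = 91/510
  pi_D = 21/85

Verification (pi * P):
  83/255*1/4 + 127/510*1/4 + 91/510*1/2 + 21/85*3/8 = 83/255 = pi_A  (ok)
  83/255*1/8 + 127/510*3/8 + 91/510*1/8 + 21/85*3/8 = 127/510 = pi_B  (ok)
  83/255*1/8 + 127/510*1/4 + 91/510*1/4 + 21/85*1/8 = 91/510 = pi_C  (ok)
  83/255*1/2 + 127/510*1/8 + 91/510*1/8 + 21/85*1/8 = 21/85 = pi_D  (ok)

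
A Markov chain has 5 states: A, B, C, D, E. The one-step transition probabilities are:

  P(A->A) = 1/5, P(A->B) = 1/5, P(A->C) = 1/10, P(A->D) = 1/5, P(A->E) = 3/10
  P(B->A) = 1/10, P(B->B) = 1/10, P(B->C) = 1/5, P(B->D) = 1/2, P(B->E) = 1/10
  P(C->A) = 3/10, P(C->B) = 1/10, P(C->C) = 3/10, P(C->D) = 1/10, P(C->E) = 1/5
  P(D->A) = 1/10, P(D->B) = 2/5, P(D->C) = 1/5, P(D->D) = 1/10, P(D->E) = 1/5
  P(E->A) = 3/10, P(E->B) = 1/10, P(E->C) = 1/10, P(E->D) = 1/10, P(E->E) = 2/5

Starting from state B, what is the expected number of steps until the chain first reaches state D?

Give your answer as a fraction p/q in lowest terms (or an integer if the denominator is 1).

Let h_i = expected steps to first reach D from state i.
Boundary: h_D = 0.
First-step equations for the other states:
  h_A = 1 + 1/5*h_A + 1/5*h_B + 1/10*h_C + 1/5*h_D + 3/10*h_E
  h_B = 1 + 1/10*h_A + 1/10*h_B + 1/5*h_C + 1/2*h_D + 1/10*h_E
  h_C = 1 + 3/10*h_A + 1/10*h_B + 3/10*h_C + 1/10*h_D + 1/5*h_E
  h_E = 1 + 3/10*h_A + 1/10*h_B + 1/10*h_C + 1/10*h_D + 2/5*h_E

Substituting h_D = 0 and rearranging gives the linear system (I - Q) h = 1:
  [4/5, -1/5, -1/10, -3/10] . (h_A, h_B, h_C, h_E) = 1
  [-1/10, 9/10, -1/5, -1/10] . (h_A, h_B, h_C, h_E) = 1
  [-3/10, -1/10, 7/10, -1/5] . (h_A, h_B, h_C, h_E) = 1
  [-3/10, -1/10, -1/10, 3/5] . (h_A, h_B, h_C, h_E) = 1

Solving yields:
  h_A = 5
  h_B = 25/7
  h_C = 40/7
  h_E = 40/7

Starting state is B, so the expected hitting time is h_B = 25/7.

Answer: 25/7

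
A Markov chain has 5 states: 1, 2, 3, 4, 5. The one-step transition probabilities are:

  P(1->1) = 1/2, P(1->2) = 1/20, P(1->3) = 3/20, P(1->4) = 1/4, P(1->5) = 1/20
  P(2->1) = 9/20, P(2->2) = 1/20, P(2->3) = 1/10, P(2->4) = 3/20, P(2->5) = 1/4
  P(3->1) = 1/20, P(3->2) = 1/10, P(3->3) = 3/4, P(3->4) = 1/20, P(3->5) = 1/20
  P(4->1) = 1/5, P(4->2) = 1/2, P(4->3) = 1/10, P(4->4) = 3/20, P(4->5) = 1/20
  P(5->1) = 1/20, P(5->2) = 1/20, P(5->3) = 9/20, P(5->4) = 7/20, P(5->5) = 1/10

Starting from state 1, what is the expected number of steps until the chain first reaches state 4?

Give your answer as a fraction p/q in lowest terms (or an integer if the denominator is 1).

Let h_i = expected steps to first reach 4 from state i.
Boundary: h_4 = 0.
First-step equations for the other states:
  h_1 = 1 + 1/2*h_1 + 1/20*h_2 + 3/20*h_3 + 1/4*h_4 + 1/20*h_5
  h_2 = 1 + 9/20*h_1 + 1/20*h_2 + 1/10*h_3 + 3/20*h_4 + 1/4*h_5
  h_3 = 1 + 1/20*h_1 + 1/10*h_2 + 3/4*h_3 + 1/20*h_4 + 1/20*h_5
  h_5 = 1 + 1/20*h_1 + 1/20*h_2 + 9/20*h_3 + 7/20*h_4 + 1/10*h_5

Substituting h_4 = 0 and rearranging gives the linear system (I - Q) h = 1:
  [1/2, -1/20, -3/20, -1/20] . (h_1, h_2, h_3, h_5) = 1
  [-9/20, 19/20, -1/10, -1/4] . (h_1, h_2, h_3, h_5) = 1
  [-1/20, -1/10, 1/4, -1/20] . (h_1, h_2, h_3, h_5) = 1
  [-1/20, -1/20, -9/20, 9/10] . (h_1, h_2, h_3, h_5) = 1

Solving yields:
  h_1 = 12140/2019
  h_2 = 13180/2019
  h_3 = 18340/2019
  h_5 = 12820/2019

Starting state is 1, so the expected hitting time is h_1 = 12140/2019.

Answer: 12140/2019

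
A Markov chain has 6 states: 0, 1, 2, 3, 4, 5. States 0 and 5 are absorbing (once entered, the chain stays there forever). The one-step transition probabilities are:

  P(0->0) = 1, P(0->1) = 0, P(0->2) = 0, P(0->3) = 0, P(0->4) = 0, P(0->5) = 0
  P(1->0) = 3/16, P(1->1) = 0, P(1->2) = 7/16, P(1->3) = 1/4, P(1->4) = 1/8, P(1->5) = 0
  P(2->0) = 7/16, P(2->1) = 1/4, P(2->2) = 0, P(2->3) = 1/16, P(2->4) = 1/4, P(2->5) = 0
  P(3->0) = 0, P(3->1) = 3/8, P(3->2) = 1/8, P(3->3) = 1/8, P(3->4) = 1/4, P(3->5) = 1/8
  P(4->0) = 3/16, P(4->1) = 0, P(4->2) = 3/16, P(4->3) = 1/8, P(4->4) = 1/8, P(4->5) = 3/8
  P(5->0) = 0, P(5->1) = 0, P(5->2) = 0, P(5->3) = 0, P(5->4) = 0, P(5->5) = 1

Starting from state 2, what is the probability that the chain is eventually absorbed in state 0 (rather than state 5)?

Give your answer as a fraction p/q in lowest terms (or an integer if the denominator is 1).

Let a_i = P(absorbed in 0 | start in state i).
Boundary conditions: a_0 = 1, a_5 = 0.
For each transient state i, a_i = sum_j P(i->j) * a_j:
  a_1 = 3/16*a_0 + 0*a_1 + 7/16*a_2 + 1/4*a_3 + 1/8*a_4 + 0*a_5
  a_2 = 7/16*a_0 + 1/4*a_1 + 0*a_2 + 1/16*a_3 + 1/4*a_4 + 0*a_5
  a_3 = 0*a_0 + 3/8*a_1 + 1/8*a_2 + 1/8*a_3 + 1/4*a_4 + 1/8*a_5
  a_4 = 3/16*a_0 + 0*a_1 + 3/16*a_2 + 1/8*a_3 + 1/8*a_4 + 3/8*a_5

Substituting a_0 = 1 and a_5 = 0, rearrange to (I - Q) a = r where r[i] = P(i -> 0):
  [1, -7/16, -1/4, -1/8] . (a_1, a_2, a_3, a_4) = 3/16
  [-1/4, 1, -1/16, -1/4] . (a_1, a_2, a_3, a_4) = 7/16
  [-3/8, -1/8, 7/8, -1/4] . (a_1, a_2, a_3, a_4) = 0
  [0, -3/16, -1/8, 7/8] . (a_1, a_2, a_3, a_4) = 3/16

Solving yields:
  a_1 = 712/995
  a_2 = 3043/3980
  a_3 = 1087/1990
  a_4 = 3631/7960

Starting state is 2, so the absorption probability is a_2 = 3043/3980.

Answer: 3043/3980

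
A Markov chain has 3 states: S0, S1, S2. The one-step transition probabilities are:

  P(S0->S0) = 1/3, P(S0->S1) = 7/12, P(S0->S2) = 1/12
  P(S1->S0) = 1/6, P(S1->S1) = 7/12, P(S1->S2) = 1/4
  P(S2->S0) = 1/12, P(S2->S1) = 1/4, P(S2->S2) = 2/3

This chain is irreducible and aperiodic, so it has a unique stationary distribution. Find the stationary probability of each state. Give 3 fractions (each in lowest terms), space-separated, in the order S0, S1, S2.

Answer: 11/68 31/68 13/34

Derivation:
The stationary distribution satisfies pi = pi * P, i.e.:
  pi_S0 = 1/3*pi_S0 + 1/6*pi_S1 + 1/12*pi_S2
  pi_S1 = 7/12*pi_S0 + 7/12*pi_S1 + 1/4*pi_S2
  pi_S2 = 1/12*pi_S0 + 1/4*pi_S1 + 2/3*pi_S2
with normalization: pi_S0 + pi_S1 + pi_S2 = 1.

Using the first 2 balance equations plus normalization, the linear system A*pi = b is:
  [-2/3, 1/6, 1/12] . pi = 0
  [7/12, -5/12, 1/4] . pi = 0
  [1, 1, 1] . pi = 1

Solving yields:
  pi_S0 = 11/68
  pi_S1 = 31/68
  pi_S2 = 13/34

Verification (pi * P):
  11/68*1/3 + 31/68*1/6 + 13/34*1/12 = 11/68 = pi_S0  (ok)
  11/68*7/12 + 31/68*7/12 + 13/34*1/4 = 31/68 = pi_S1  (ok)
  11/68*1/12 + 31/68*1/4 + 13/34*2/3 = 13/34 = pi_S2  (ok)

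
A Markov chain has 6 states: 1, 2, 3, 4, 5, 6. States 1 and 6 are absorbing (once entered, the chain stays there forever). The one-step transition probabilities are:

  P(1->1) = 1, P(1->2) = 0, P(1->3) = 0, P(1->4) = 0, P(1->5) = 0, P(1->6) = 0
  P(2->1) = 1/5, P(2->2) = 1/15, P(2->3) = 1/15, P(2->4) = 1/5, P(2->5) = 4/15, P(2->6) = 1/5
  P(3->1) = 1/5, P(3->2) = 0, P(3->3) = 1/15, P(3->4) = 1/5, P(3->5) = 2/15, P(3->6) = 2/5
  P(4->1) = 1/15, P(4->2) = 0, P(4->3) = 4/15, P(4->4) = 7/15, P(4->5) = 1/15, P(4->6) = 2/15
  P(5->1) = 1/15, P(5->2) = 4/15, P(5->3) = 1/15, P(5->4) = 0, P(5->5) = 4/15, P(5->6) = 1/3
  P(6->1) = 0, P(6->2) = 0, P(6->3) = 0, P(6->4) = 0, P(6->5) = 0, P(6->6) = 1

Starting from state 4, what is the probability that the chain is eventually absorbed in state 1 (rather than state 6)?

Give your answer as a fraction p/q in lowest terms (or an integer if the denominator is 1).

Let a_i = P(absorbed in 1 | start in state i).
Boundary conditions: a_1 = 1, a_6 = 0.
For each transient state i, a_i = sum_j P(i->j) * a_j:
  a_2 = 1/5*a_1 + 1/15*a_2 + 1/15*a_3 + 1/5*a_4 + 4/15*a_5 + 1/5*a_6
  a_3 = 1/5*a_1 + 0*a_2 + 1/15*a_3 + 1/5*a_4 + 2/15*a_5 + 2/5*a_6
  a_4 = 1/15*a_1 + 0*a_2 + 4/15*a_3 + 7/15*a_4 + 1/15*a_5 + 2/15*a_6
  a_5 = 1/15*a_1 + 4/15*a_2 + 1/15*a_3 + 0*a_4 + 4/15*a_5 + 1/3*a_6

Substituting a_1 = 1 and a_6 = 0, rearrange to (I - Q) a = r where r[i] = P(i -> 1):
  [14/15, -1/15, -1/5, -4/15] . (a_2, a_3, a_4, a_5) = 1/5
  [0, 14/15, -1/5, -2/15] . (a_2, a_3, a_4, a_5) = 1/5
  [0, -4/15, 8/15, -1/15] . (a_2, a_3, a_4, a_5) = 1/15
  [-4/15, -1/15, 0, 11/15] . (a_2, a_3, a_4, a_5) = 1/15

Solving yields:
  a_2 = 2497/6597
  a_3 = 2104/6597
  a_4 = 2089/6597
  a_5 = 1699/6597

Starting state is 4, so the absorption probability is a_4 = 2089/6597.

Answer: 2089/6597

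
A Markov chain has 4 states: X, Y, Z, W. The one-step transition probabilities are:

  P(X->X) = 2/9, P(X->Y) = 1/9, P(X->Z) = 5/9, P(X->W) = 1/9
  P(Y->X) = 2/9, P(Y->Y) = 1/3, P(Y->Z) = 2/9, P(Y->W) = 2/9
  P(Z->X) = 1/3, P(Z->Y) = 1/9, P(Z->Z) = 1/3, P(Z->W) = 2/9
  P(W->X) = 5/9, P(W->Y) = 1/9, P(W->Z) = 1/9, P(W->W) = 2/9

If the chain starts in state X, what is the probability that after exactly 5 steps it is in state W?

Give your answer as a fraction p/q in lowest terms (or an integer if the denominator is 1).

Computing P^5 by repeated multiplication:
P^1 =
  X: [2/9, 1/9, 5/9, 1/9]
  Y: [2/9, 1/3, 2/9, 2/9]
  Z: [1/3, 1/9, 1/3, 2/9]
  W: [5/9, 1/9, 1/9, 2/9]
P^2 =
  X: [26/81, 11/81, 28/81, 16/81]
  Y: [26/81, 5/27, 8/27, 16/81]
  Z: [1/3, 11/81, 28/81, 5/27]
  W: [25/81, 11/81, 32/81, 13/81]
P^3 =
  X: [238/729, 103/729, 28/81, 136/729]
  Y: [26/81, 37/243, 248/729, 136/729]
  Z: [235/729, 103/729, 256/729, 5/27]
  W: [233/729, 103/729, 256/729, 137/729]
P^4 =
  X: [706/2187, 935/6561, 2288/6561, 1220/6561]
  Y: [2114/6561, 317/2187, 2272/6561, 136/729]
  Z: [2119/6561, 935/6561, 2284/6561, 1223/6561]
  W: [2125/6561, 935/6561, 2276/6561, 1225/6561]
P^5 =
  X: [19070/59049, 8431/59049, 6848/19683, 3668/19683]
  Y: [19066/59049, 2821/19683, 20512/59049, 11008/59049]
  Z: [19075/59049, 8431/59049, 20540/59049, 11003/59049]
  W: [19073/59049, 8431/59049, 20548/59049, 10997/59049]

(P^5)[X -> W] = 3668/19683

Answer: 3668/19683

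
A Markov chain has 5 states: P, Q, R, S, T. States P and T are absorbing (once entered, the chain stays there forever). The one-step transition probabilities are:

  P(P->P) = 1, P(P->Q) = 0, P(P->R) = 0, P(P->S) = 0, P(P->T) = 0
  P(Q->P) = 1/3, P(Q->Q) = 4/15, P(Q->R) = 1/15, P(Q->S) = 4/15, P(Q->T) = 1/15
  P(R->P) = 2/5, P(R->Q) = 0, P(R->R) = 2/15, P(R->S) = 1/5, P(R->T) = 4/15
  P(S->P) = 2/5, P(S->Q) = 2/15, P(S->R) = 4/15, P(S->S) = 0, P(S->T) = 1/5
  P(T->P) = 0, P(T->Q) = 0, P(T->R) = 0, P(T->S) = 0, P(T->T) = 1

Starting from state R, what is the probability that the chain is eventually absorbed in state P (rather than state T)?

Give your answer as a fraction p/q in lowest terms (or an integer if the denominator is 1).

Answer: 1170/1903

Derivation:
Let a_i = P(absorbed in P | start in state i).
Boundary conditions: a_P = 1, a_T = 0.
For each transient state i, a_i = sum_j P(i->j) * a_j:
  a_Q = 1/3*a_P + 4/15*a_Q + 1/15*a_R + 4/15*a_S + 1/15*a_T
  a_R = 2/5*a_P + 0*a_Q + 2/15*a_R + 1/5*a_S + 4/15*a_T
  a_S = 2/5*a_P + 2/15*a_Q + 4/15*a_R + 0*a_S + 1/5*a_T

Substituting a_P = 1 and a_T = 0, rearrange to (I - Q) a = r where r[i] = P(i -> P):
  [11/15, -1/15, -4/15] . (a_Q, a_R, a_S) = 1/3
  [0, 13/15, -1/5] . (a_Q, a_R, a_S) = 2/5
  [-2/15, -4/15, 1] . (a_Q, a_R, a_S) = 2/5

Solving yields:
  a_Q = 1431/1903
  a_R = 1170/1903
  a_S = 1264/1903

Starting state is R, so the absorption probability is a_R = 1170/1903.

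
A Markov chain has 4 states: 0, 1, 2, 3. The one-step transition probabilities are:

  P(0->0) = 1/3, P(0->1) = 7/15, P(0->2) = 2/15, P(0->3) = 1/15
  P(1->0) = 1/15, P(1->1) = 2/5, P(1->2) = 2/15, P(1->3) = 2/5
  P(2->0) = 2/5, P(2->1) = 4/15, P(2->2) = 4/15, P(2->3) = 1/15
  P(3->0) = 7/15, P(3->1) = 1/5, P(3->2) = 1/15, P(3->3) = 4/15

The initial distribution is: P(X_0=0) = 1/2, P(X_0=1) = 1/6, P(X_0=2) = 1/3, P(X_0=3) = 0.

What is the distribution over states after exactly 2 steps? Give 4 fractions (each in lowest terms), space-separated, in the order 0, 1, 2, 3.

Propagating the distribution step by step (d_{t+1} = d_t * P):
d_0 = (0=1/2, 1=1/6, 2=1/3, 3=0)
  d_1[0] = 1/2*1/3 + 1/6*1/15 + 1/3*2/5 + 0*7/15 = 14/45
  d_1[1] = 1/2*7/15 + 1/6*2/5 + 1/3*4/15 + 0*1/5 = 7/18
  d_1[2] = 1/2*2/15 + 1/6*2/15 + 1/3*4/15 + 0*1/15 = 8/45
  d_1[3] = 1/2*1/15 + 1/6*2/5 + 1/3*1/15 + 0*4/15 = 11/90
d_1 = (0=14/45, 1=7/18, 2=8/45, 3=11/90)
  d_2[0] = 14/45*1/3 + 7/18*1/15 + 8/45*2/5 + 11/90*7/15 = 58/225
  d_2[1] = 14/45*7/15 + 7/18*2/5 + 8/45*4/15 + 11/90*1/5 = 503/1350
  d_2[2] = 14/45*2/15 + 7/18*2/15 + 8/45*4/15 + 11/90*1/15 = 67/450
  d_2[3] = 14/45*1/15 + 7/18*2/5 + 8/45*1/15 + 11/90*4/15 = 149/675
d_2 = (0=58/225, 1=503/1350, 2=67/450, 3=149/675)

Answer: 58/225 503/1350 67/450 149/675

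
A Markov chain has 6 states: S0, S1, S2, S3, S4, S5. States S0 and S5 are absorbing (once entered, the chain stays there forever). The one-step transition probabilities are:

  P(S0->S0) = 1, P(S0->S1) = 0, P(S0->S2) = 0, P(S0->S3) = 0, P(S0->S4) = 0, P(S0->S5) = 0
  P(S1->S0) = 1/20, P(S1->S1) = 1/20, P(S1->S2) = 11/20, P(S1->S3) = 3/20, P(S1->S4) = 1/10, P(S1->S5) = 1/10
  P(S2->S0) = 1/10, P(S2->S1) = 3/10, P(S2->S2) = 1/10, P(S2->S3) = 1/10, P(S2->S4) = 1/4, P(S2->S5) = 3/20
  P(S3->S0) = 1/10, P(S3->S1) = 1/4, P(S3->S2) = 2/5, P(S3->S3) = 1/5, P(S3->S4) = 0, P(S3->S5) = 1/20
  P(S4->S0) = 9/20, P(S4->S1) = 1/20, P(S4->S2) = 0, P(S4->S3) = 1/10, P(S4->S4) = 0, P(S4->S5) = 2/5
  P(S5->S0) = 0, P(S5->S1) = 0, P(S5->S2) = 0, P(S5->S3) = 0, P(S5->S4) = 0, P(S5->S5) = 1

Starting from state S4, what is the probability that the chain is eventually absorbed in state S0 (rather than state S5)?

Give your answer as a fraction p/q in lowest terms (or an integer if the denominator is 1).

Let a_i = P(absorbed in S0 | start in state i).
Boundary conditions: a_S0 = 1, a_S5 = 0.
For each transient state i, a_i = sum_j P(i->j) * a_j:
  a_S1 = 1/20*a_S0 + 1/20*a_S1 + 11/20*a_S2 + 3/20*a_S3 + 1/10*a_S4 + 1/10*a_S5
  a_S2 = 1/10*a_S0 + 3/10*a_S1 + 1/10*a_S2 + 1/10*a_S3 + 1/4*a_S4 + 3/20*a_S5
  a_S3 = 1/10*a_S0 + 1/4*a_S1 + 2/5*a_S2 + 1/5*a_S3 + 0*a_S4 + 1/20*a_S5
  a_S4 = 9/20*a_S0 + 1/20*a_S1 + 0*a_S2 + 1/10*a_S3 + 0*a_S4 + 2/5*a_S5

Substituting a_S0 = 1 and a_S5 = 0, rearrange to (I - Q) a = r where r[i] = P(i -> S0):
  [19/20, -11/20, -3/20, -1/10] . (a_S1, a_S2, a_S3, a_S4) = 1/20
  [-3/10, 9/10, -1/10, -1/4] . (a_S1, a_S2, a_S3, a_S4) = 1/10
  [-1/4, -2/5, 4/5, 0] . (a_S1, a_S2, a_S3, a_S4) = 1/10
  [-1/20, 0, -1/10, 1] . (a_S1, a_S2, a_S3, a_S4) = 9/20

Solving yields:
  a_S1 = 15362/33797
  a_S2 = 31309/67594
  a_S3 = 33705/67594
  a_S4 = 17662/33797

Starting state is S4, so the absorption probability is a_S4 = 17662/33797.

Answer: 17662/33797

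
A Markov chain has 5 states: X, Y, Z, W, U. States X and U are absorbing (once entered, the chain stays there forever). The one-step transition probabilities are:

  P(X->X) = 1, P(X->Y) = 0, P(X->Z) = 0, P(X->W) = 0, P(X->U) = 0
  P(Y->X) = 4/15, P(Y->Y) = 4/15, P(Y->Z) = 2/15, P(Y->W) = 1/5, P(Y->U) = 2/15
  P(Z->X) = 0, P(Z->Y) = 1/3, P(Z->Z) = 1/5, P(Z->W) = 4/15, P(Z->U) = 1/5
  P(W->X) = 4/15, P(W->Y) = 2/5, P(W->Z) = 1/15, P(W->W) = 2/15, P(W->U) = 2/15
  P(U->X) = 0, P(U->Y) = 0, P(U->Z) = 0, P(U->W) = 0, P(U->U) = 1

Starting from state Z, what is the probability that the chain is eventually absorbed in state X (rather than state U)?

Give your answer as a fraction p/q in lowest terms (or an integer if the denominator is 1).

Answer: 592/1263

Derivation:
Let a_i = P(absorbed in X | start in state i).
Boundary conditions: a_X = 1, a_U = 0.
For each transient state i, a_i = sum_j P(i->j) * a_j:
  a_Y = 4/15*a_X + 4/15*a_Y + 2/15*a_Z + 1/5*a_W + 2/15*a_U
  a_Z = 0*a_X + 1/3*a_Y + 1/5*a_Z + 4/15*a_W + 1/5*a_U
  a_W = 4/15*a_X + 2/5*a_Y + 1/15*a_Z + 2/15*a_W + 2/15*a_U

Substituting a_X = 1 and a_U = 0, rearrange to (I - Q) a = r where r[i] = P(i -> X):
  [11/15, -2/15, -1/5] . (a_Y, a_Z, a_W) = 4/15
  [-1/3, 4/5, -4/15] . (a_Y, a_Z, a_W) = 0
  [-2/5, -1/15, 13/15] . (a_Y, a_Z, a_W) = 4/15

Solving yields:
  a_Y = 784/1263
  a_Z = 592/1263
  a_W = 796/1263

Starting state is Z, so the absorption probability is a_Z = 592/1263.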